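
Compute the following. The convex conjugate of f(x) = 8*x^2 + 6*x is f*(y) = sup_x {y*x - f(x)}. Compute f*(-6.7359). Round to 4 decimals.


f*(y) = sup_x {y*x - a*x^2 - b*x} = sup_x {(y-b)*x - a*x^2}
FOC: (y - b) - 2a*x = 0 => x* = (y - b)/(2a)
x* = (-6.7359 - 6)/(2*8) = -0.796
f*(-6.7359) = (y-b)^2/(4a) = (-6.7359 - 6)^2/(4*8)
= 162.2031/32 = 5.0688


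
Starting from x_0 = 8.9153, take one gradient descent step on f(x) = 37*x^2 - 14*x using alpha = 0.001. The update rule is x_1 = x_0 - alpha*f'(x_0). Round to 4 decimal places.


We compute the gradient at x_0 and apply the update.
f'(x) = 74*x - 14
f'(8.9153) = 74*8.9153 - 14 = 645.7322
x_1 = 8.9153 - 0.001*645.7322 = 8.2696


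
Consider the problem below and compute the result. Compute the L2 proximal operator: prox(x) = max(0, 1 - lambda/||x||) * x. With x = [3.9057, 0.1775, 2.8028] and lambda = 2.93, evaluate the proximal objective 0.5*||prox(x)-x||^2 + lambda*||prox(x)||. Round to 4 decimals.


Step 1: Compute ||x||.
||x|| = 4.8106
Step 2: Compute scaling factor.
scale = max(0, 1 - 2.93/4.8106) = 0.3909
Step 3: prox(x) = [1.5268, 0.0694, 1.0957]
||prox(x)|| = 1.8806
Step 4: Proximal objective.
0.5*||prox-x||^2 = 4.2925
lambda*||prox|| = 5.5102
Total = 9.8026


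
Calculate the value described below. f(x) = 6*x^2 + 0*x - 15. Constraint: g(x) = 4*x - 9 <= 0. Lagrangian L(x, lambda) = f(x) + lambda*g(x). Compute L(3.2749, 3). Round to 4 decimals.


Step 1: Evaluate f(x).
f(3.2749) = 6*3.2749^2 + 0*3.2749 - 15 = 49.3498
Step 2: Evaluate g(x).
g(3.2749) = 4*3.2749 - 9 = 4.0996
Step 3: Compute Lagrangian.
L = 49.3498 + 3*4.0996 = 61.6486


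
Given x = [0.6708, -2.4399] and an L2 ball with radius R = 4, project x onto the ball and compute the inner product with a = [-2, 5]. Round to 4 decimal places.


Step 1: Compute ||x|| (intermediates to 6 decimals).
||x|| = sqrt(0.6708^2 + (-2.4399)^2) = 2.530432
Step 2: Project.
Since ||x|| <= R, proj = x (no scaling needed).
proj(x) = [0.6708, -2.4399]
Step 3: Dot product.
a^T * proj(x) = -2*0.6708 + 5*(-2.4399) = -13.5411


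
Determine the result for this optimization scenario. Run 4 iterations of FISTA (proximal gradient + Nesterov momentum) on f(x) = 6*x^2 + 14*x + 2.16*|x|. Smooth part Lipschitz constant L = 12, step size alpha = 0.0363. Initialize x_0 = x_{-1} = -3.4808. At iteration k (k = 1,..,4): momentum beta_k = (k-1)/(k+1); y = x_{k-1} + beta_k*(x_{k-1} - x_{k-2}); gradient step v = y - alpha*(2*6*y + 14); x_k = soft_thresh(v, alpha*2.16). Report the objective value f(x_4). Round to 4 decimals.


FISTA on f(x) = 6*x^2 + 14*x + 2.16*|x|
L = 12, alpha = 0.0363
Iteration 1: beta = 0.0, y = -3.4808 + 0.0*(-3.4808 + 3.4808) = -3.4808
  grad(y) = -27.7696, v = y - alpha*grad = -2.4728
  prox(v) = soft_thresh(-2.4728, 0.0784) = -2.3944
Iteration 2: beta = 0.3333, y = -2.3944 + 0.3333*(-2.3944 + 3.4808) = -2.0322
  grad(y) = -10.3865, v = y - alpha*grad = -1.6552
  prox(v) = soft_thresh(-1.6552, 0.0784) = -1.5768
Iteration 3: beta = 0.5, y = -1.5768 + 0.5*(-1.5768 + 2.3944) = -1.168
  grad(y) = -0.0157, v = y - alpha*grad = -1.1674
  prox(v) = soft_thresh(-1.1674, 0.0784) = -1.089
Iteration 4: beta = 0.6, y = -1.089 + 0.6*(-1.089 + 1.5768) = -0.7963
  grad(y) = 4.444, v = y - alpha*grad = -0.9577
  prox(v) = soft_thresh(-0.9577, 0.0784) = -0.8792
f(x_4) = 6*(-0.8792)^2 + 14*(-0.8792) + 2.16*|-0.8792| = -5.7718


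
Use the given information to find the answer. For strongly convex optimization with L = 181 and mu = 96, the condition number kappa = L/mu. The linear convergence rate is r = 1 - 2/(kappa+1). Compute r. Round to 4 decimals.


Step 1: Compute the condition number.
kappa = L/mu = 181/96 = 1.8854
Step 2: Compute the convergence rate.
r = 1 - 2/(kappa + 1) = 1 - 2*mu/(L + mu) = (L - mu)/(L + mu) = 85/277 = 0.3069


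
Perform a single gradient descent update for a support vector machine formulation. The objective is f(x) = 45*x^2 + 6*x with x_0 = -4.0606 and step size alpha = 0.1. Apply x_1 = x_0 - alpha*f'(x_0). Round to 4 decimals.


We compute the gradient at x_0 and apply the update.
f'(x) = 90*x + 6
f'(-4.0606) = 90*-4.0606 + 6 = -359.454
x_1 = -4.0606 - 0.1*-359.454 = 31.8848


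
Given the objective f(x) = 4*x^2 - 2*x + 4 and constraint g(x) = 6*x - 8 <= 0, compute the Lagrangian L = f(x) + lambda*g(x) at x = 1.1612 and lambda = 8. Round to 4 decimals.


Step 1: Evaluate f(x).
f(1.1612) = 4*1.1612^2 - 2*1.1612 + 4 = 7.0711
Step 2: Evaluate g(x).
g(1.1612) = 6*1.1612 - 8 = -1.0328
Step 3: Compute Lagrangian.
L = 7.0711 + 8*-1.0328 = -1.1913


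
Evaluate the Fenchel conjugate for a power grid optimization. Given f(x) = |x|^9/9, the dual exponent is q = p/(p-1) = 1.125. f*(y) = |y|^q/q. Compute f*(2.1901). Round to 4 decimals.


The conjugate exponent q satisfies 1/p + 1/q = 1.
p = 9, so q = 9/(9 - 1) = 1.125
|y|^q = 2.1901^1.125 = 2.4156
f*(2.1901) = 2.4156 / 1.125 = 2.1472


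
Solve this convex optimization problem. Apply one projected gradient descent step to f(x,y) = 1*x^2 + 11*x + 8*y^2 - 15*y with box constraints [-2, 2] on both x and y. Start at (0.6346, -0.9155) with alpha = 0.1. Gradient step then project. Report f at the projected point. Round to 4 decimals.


Step 1: Compute gradient at (0.6346, -0.9155).
grad_x = 2*1*0.6346 + 11 = 12.2692
grad_y = 2*8*-0.9155 - 15 = -29.648
Step 2: Gradient step.
x_raw = 0.6346 - 0.1*12.2692 = -0.5923
y_raw = -0.9155 - 0.1*-29.648 = 2.0493
Step 3: Project onto [-2, 2].
x_proj = clip(-0.5923) = -0.5923
y_proj = clip(2.0493) = 2.0
Step 4: Evaluate f.
f(-0.5923, 2.0) = -4.1647


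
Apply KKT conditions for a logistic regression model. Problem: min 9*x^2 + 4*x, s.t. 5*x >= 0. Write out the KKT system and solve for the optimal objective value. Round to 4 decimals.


Step 1: Try lambda = 0 (constraint inactive).
x_unc = -4/(2*9) = -0.2222
Check: 5*-0.2222 = -1.111 < 0 -- violated!
Step 2: Constraint must be active: 5*x = 0
x* = 0/5 = 0.0
lambda = (2*9*0.0 + 4)/5 = 0.8
Step 3: Compute optimal value.
f(x*) = 9*0.0^2 + 4*0.0 = 0.0


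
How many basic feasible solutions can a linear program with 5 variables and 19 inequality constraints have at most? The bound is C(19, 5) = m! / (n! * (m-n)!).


Each vertex corresponds to some choice of n active constraints out of m, so the number of vertices is at most C(m, n) = m! / (n!(m-n)!).
m = 19, n = 5
Numerator: 19 * 18 * 17 * 16 * 15
Denominator: 5! = 120
C(19, 5) = 11628


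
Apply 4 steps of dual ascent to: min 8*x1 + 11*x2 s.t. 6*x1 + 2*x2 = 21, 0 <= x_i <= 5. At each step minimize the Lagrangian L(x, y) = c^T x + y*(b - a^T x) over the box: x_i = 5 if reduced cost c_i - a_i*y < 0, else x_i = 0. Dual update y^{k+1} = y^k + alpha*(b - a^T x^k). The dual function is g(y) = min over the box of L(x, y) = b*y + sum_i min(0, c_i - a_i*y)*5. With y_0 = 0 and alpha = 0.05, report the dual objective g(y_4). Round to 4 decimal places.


Dual ascent for LP: min 8*x1 + 11*x2, 6*x1 + 2*x2 = 21, 0 <= x_i <= 5
Step 1: y^k = 0.0, reduced costs: (8.0, 11.0)
  x^k = (0.0, 0.0), subgradient = b - a^T x = 21.0
  y^{k+1} = 0.0 + 0.05*21.0 = 1.05
Step 2: y^k = 1.05, reduced costs: (1.7, 8.9)
  x^k = (0.0, 0.0), subgradient = b - a^T x = 21.0
  y^{k+1} = 1.05 + 0.05*21.0 = 2.1
Step 3: y^k = 2.1, reduced costs: (-4.6, 6.8)
  x^k = (5.0, 0.0), subgradient = b - a^T x = -9.0
  y^{k+1} = 2.1 + 0.05*-9.0 = 1.65
Step 4: y^k = 1.65, reduced costs: (-1.9, 7.7)
  x^k = (5.0, 0.0), subgradient = b - a^T x = -9.0
  y^{k+1} = 1.65 + 0.05*-9.0 = 1.2
Dual objective at y_4 = 1.2: reduced costs (0.8, 8.6), box minimizer x = (0.0, 0.0)
g(y_4) = b*y + (c1 - a1*y)*x1 + (c2 - a2*y)*x2 = 21*1.2 + 0.8*0.0 + 8.6*0.0 = 25.2 + 0.0 + 0.0 = 25.2


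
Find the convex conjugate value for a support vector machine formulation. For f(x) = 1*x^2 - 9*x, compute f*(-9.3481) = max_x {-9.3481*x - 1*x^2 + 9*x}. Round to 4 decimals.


f*(y) = sup_x {y*x - a*x^2 - b*x} = sup_x {(y-b)*x - a*x^2}
FOC: (y - b) - 2a*x = 0 => x* = (y - b)/(2a)
x* = (-9.3481 + 9)/(2*1) = -0.1741
f*(-9.3481) = (y-b)^2/(4a) = (-9.3481 + 9)^2/(4*1)
= 0.1212/4 = 0.0303


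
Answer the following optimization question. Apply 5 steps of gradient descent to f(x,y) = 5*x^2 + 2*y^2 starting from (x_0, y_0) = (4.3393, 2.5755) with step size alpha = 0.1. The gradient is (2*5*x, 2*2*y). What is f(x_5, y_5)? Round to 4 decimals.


Gradient descent on f(x,y) = 5*x^2 + 2*y^2.
Starting point: (4.3393, 2.5755), alpha = 0.1
Step 1: grad_x = 2*5*4.3393 = 43.393, grad_y = 2*2*2.5755 = 10.302
  x_1 = 4.3393 - 0.1*43.393 = -0.0
  y_1 = 2.5755 - 0.1*10.302 = 1.5453
Step 2: grad_x = 2*5*-0.0 = -0.0, grad_y = 2*2*1.5453 = 6.1812
  x_2 = -0.0 - 0.1*-0.0 = 0.0
  y_2 = 1.5453 - 0.1*6.1812 = 0.9272
Step 3: grad_x = 2*5*0.0 = 0.0, grad_y = 2*2*0.9272 = 3.7087
  x_3 = 0.0 - 0.1*0.0 = 0.0
  y_3 = 0.9272 - 0.1*3.7087 = 0.5563
Step 4: grad_x = 2*5*0.0 = 0.0, grad_y = 2*2*0.5563 = 2.2252
  x_4 = 0.0 - 0.1*0.0 = 0.0
  y_4 = 0.5563 - 0.1*2.2252 = 0.3338
Step 5: grad_x = 2*5*0.0 = 0.0, grad_y = 2*2*0.3338 = 1.3351
  x_5 = 0.0 - 0.1*0.0 = 0.0
  y_5 = 0.3338 - 0.1*1.3351 = 0.2003
f(0.0, 0.2003) = 5*0.0^2 + 2*0.2003^2 = 0.0802


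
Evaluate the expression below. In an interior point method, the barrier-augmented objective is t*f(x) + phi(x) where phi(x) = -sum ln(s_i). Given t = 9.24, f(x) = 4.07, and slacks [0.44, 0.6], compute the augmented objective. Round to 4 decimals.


Step 1: Compute log-barrier.
ln values: [-0.821, -0.5108]
phi = -(-0.821 - 0.5108) = 1.3318
Step 2: Compute augmented objective.
t*f(x) = 9.24*4.07 = 37.6068
Total = 37.6068 + 1.3318 = 38.9386


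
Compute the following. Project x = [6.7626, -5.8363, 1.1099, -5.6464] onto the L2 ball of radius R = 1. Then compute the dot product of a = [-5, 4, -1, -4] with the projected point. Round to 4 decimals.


Step 1: Compute ||x|| (intermediates to 6 decimals).
||x|| = sqrt(6.7626^2 + (-5.8363)^2 + 1.1099^2 + (-5.6464)^2) = 10.625858
Step 2: Project.
Since ||x|| > R, scale = R/||x|| = 1/10.625858 = 0.09411, proj(x) = scale * x
proj(x) = [0.636428, -0.549254, 0.104453, -0.531383]
Step 3: Dot product.
a^T * proj(x) = -5*0.636428 + 4*(-0.549254) - 1*0.104453 - 4*(-0.531383) = -3.3581


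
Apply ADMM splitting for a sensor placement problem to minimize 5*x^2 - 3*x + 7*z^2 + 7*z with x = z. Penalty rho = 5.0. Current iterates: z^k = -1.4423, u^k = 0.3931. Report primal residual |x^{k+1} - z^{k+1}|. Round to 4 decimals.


ADMM iteration with rho = 5.0, z^k = -1.4423, u^k = 0.3931
Step 1: x-update.
Minimize 5*x^2 - 3*x + (5.0/2)*(x + 1.4423 + 0.3931)^2
FOC: (2*5 + 5.0)*x = 3 + 5.0*(-1.4423 - 0.3931)
x^{k+1} = -0.4118
Step 2: z-update.
Minimize 7*z^2 + 7*z + (5.0/2)*(-0.4118 - z + 0.3931)^2
FOC: (2*7 + 5.0)*z = -7 + 5.0*(-0.4118 + 0.3931)
z^{k+1} = -0.3733
Step 3: u-update.
u^{k+1} = 0.3931 - 0.4118 + 0.3733 = 0.3546
Step 4: Primal residual = |-0.4118 + 0.3733| = 0.0385


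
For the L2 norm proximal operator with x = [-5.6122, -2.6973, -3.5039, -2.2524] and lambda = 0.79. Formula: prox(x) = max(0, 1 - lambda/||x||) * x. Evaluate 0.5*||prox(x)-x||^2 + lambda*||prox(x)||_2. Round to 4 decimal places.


Step 1: Compute ||x||.
||x|| = 7.4915
Step 2: Compute scaling factor.
scale = max(0, 1 - 0.79/7.4915) = 0.8945
Step 3: prox(x) = [-5.0204, -2.4129, -3.1344, -2.0149]
||prox(x)|| = 6.7015
Step 4: Proximal objective.
0.5*||prox-x||^2 = 0.3121
lambda*||prox|| = 5.2942
Total = 5.6062


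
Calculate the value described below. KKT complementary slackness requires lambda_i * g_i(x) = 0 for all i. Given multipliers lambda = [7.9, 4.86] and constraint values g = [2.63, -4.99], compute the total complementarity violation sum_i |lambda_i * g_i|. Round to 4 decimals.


KKT complementary slackness check:
lambda_1 * g_1 = 7.9 * 2.63 = 20.777
lambda_2 * g_2 = 4.86 * -4.99 = -24.2514
Total violation = 20.777 + 24.2514 = 45.0284


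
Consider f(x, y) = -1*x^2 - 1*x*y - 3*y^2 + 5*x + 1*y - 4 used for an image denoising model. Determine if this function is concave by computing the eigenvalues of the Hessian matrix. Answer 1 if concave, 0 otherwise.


The Hessian of f(x,y) = -1*x^2 - 1*x*y - 3*y^2 + 5*x + 1*y - 4 is:
H = [[-2, -1], [-1, -6]]
Trace = -2 - 6 = -8
Determinant = -2*-6 - (-1)^2 = 11
Discriminant = (-8)^2 - 4*11 = 20.0
Eigenvalues: lambda_1 = -6.2361, lambda_2 = -1.7639
The function is concave.

1


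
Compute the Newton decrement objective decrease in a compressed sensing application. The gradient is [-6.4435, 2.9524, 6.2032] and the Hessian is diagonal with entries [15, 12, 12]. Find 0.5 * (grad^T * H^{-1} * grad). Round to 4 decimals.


Step 1: H is diagonal, so H^(-1) * g = [-0.4296, 0.246, 0.5169].
Step 2: g^T H^(-1) g = sum_i g_i^2 / H_ii
  = (-6.4435)^2/15 + (2.9524)^2/12 + (6.2032)^2/12
  = 2.7679 + 0.7264 + 3.2066 = 6.7009
Step 3: Objective decrease = 0.5 * g^T H^(-1) g = 3.3505


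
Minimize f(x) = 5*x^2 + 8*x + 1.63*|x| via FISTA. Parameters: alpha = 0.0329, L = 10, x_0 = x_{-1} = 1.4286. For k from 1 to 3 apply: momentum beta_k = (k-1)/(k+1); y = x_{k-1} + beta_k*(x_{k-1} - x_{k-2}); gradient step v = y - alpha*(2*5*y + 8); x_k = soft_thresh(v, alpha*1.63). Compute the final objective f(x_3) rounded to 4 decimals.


FISTA on f(x) = 5*x^2 + 8*x + 1.63*|x|
L = 10, alpha = 0.0329
Iteration 1: beta = 0.0, y = 1.4286 + 0.0*(1.4286 - 1.4286) = 1.4286
  grad(y) = 22.286, v = y - alpha*grad = 0.6954
  prox(v) = soft_thresh(0.6954, 0.0536) = 0.6418
Iteration 2: beta = 0.3333, y = 0.6418 + 0.3333*(0.6418 - 1.4286) = 0.3795
  grad(y) = 11.7948, v = y - alpha*grad = -0.0086
  prox(v) = soft_thresh(-0.0086, 0.0536) = 0.0
Iteration 3: beta = 0.5, y = 0.0 + 0.5*(0.0 - 0.6418) = -0.3209
  grad(y) = 4.7912, v = y - alpha*grad = -0.4785
  prox(v) = soft_thresh(-0.4785, 0.0536) = -0.4249
f(x_3) = 5*(-0.4249)^2 + 8*(-0.4249) + 1.63*|-0.4249| = -1.8039


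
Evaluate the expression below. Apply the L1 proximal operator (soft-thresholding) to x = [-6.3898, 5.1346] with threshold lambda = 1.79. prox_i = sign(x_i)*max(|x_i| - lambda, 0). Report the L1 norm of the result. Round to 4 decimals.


Soft-thresholding with lambda = 1.79:
prox(-6.3898) = sign(-6.3898)*max(|-6.3898| - 1.79, 0) = -4.5998
prox(5.1346) = sign(5.1346)*max(|5.1346| - 1.79, 0) = 3.3446
prox(x) = [-4.5998, 3.3446]
||prox(x)||_1 = 4.5998 + 3.3446 = 7.9444


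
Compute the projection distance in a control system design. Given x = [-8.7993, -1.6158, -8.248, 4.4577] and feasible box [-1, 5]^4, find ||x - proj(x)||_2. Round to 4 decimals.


Project each component onto [-1, 5].
clip(-8.7993) = -1.0, clip(-1.6158) = -1.0, clip(-8.248) = -1.0, clip(4.4577) = 4.4577
Projection = [-1.0, -1.0, -1.0, 4.4577]
Squared diffs: [60.8291, 0.3792, 52.5335, 0.0]
Distance = sqrt(113.7418) = 10.665


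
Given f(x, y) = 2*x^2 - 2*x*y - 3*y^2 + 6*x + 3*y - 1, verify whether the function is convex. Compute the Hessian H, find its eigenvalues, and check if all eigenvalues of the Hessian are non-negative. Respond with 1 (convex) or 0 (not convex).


The Hessian of f(x,y) = 2*x^2 - 2*x*y - 3*y^2 + 6*x + 3*y - 1 is:
H = [[4, -2], [-2, -6]]
Trace = 4 - 6 = -2
Determinant = 4*-6 - (-2)^2 = -28
Discriminant = (-2)^2 - 4*-28 = 116.0
Eigenvalues: lambda_1 = -6.3852, lambda_2 = 4.3852
The function is not convex.

0


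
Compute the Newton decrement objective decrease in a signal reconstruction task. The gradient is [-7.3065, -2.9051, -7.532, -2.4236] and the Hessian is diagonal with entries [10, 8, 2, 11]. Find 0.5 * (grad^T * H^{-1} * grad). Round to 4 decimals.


Step 1: H is diagonal, so H^(-1) * g = [-0.7307, -0.3631, -3.766, -0.2203].
Step 2: g^T H^(-1) g = sum_i g_i^2 / H_ii
  = (-7.3065)^2/10 + (-2.9051)^2/8 + (-7.532)^2/2 + (-2.4236)^2/11
  = 5.3385 + 1.055 + 28.3655 + 0.534 = 35.2929
Step 3: Objective decrease = 0.5 * g^T H^(-1) g = 17.6465


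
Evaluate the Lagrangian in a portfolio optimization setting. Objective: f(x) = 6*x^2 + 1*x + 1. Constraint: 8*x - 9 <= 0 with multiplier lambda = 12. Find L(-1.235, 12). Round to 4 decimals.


Step 1: Evaluate f(x).
f(-1.235) = 6*(-1.235)^2 + 1*(-1.235) + 1 = 8.9164
Step 2: Evaluate g(x).
g(-1.235) = 8*-1.235 - 9 = -18.88
Step 3: Compute Lagrangian.
L = 8.9164 + 12*-18.88 = -217.6437


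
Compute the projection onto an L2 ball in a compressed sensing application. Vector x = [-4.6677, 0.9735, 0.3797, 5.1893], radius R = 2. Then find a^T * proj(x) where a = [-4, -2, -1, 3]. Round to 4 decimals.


Step 1: Compute ||x|| (intermediates to 6 decimals).
||x|| = sqrt((-4.6677)^2 + 0.9735^2 + 0.3797^2 + 5.1893^2) = 7.057488
Step 2: Project.
Since ||x|| > R, scale = R/||x|| = 2/7.057488 = 0.283387, proj(x) = scale * x
proj(x) = [-1.322765, 0.275877, 0.107602, 1.47058]
Step 3: Dot product.
a^T * proj(x) = -4*(-1.322765) - 2*0.275877 - 1*0.107602 + 3*1.47058 = 9.0434


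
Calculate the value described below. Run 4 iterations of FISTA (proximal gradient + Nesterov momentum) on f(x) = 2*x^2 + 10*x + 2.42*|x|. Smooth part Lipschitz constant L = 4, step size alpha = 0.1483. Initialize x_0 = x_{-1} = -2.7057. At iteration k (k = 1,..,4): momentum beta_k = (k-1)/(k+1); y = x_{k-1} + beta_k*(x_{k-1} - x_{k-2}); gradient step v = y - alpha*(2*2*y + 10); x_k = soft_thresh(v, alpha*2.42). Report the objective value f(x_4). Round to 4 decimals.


FISTA on f(x) = 2*x^2 + 10*x + 2.42*|x|
L = 4, alpha = 0.1483
Iteration 1: beta = 0.0, y = -2.7057 + 0.0*(-2.7057 + 2.7057) = -2.7057
  grad(y) = -0.8228, v = y - alpha*grad = -2.5837
  prox(v) = soft_thresh(-2.5837, 0.3589) = -2.2248
Iteration 2: beta = 0.3333, y = -2.2248 + 0.3333*(-2.2248 + 2.7057) = -2.0645
  grad(y) = 1.742, v = y - alpha*grad = -2.3228
  prox(v) = soft_thresh(-2.3228, 0.3589) = -1.9639
Iteration 3: beta = 0.5, y = -1.9639 + 0.5*(-1.9639 + 2.2248) = -1.8335
  grad(y) = 2.6659, v = y - alpha*grad = -2.2289
  prox(v) = soft_thresh(-2.2289, 0.3589) = -1.87
Iteration 4: beta = 0.6, y = -1.87 + 0.6*(-1.87 + 1.9639) = -1.8136
  grad(y) = 2.7455, v = y - alpha*grad = -2.2208
  prox(v) = soft_thresh(-2.2208, 0.3589) = -1.8619
f(x_4) = 2*(-1.8619)^2 + 10*(-1.8619) + 2.42*|-1.8619| = -7.1799


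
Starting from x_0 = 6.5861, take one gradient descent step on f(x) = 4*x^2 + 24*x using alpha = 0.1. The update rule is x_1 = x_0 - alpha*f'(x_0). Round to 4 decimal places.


We compute the gradient at x_0 and apply the update.
f'(x) = 8*x + 24
f'(6.5861) = 8*6.5861 + 24 = 76.6888
x_1 = 6.5861 - 0.1*76.6888 = -1.0828


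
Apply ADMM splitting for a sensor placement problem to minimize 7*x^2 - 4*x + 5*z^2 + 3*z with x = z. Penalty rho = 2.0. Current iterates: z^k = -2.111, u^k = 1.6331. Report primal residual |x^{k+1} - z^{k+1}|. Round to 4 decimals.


ADMM iteration with rho = 2.0, z^k = -2.111, u^k = 1.6331
Step 1: x-update.
Minimize 7*x^2 - 4*x + (2.0/2)*(x + 2.111 + 1.6331)^2
FOC: (2*7 + 2.0)*x = 4 + 2.0*(-2.111 - 1.6331)
x^{k+1} = -0.218
Step 2: z-update.
Minimize 5*z^2 + 3*z + (2.0/2)*(-0.218 - z + 1.6331)^2
FOC: (2*5 + 2.0)*z = -3 + 2.0*(-0.218 + 1.6331)
z^{k+1} = -0.0142
Step 3: u-update.
u^{k+1} = 1.6331 - 0.218 + 0.0142 = 1.4292
Step 4: Primal residual = |-0.218 + 0.0142| = 0.2039


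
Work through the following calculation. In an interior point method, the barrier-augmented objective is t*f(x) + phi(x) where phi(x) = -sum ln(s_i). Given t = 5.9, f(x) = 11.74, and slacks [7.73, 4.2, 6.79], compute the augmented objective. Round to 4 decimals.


Step 1: Compute log-barrier.
ln values: [2.0451, 1.4351, 1.9155]
phi = -(2.0451 + 1.4351 + 1.9155) = -5.3956
Step 2: Compute augmented objective.
t*f(x) = 5.9*11.74 = 69.266
Total = 69.266 - 5.3956 = 63.8704


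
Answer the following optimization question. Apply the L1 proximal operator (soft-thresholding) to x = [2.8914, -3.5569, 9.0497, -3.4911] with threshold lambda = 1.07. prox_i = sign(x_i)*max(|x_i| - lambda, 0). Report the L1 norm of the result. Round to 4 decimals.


Soft-thresholding with lambda = 1.07:
prox(2.8914) = sign(2.8914)*max(|2.8914| - 1.07, 0) = 1.8214
prox(-3.5569) = sign(-3.5569)*max(|-3.5569| - 1.07, 0) = -2.4869
prox(9.0497) = sign(9.0497)*max(|9.0497| - 1.07, 0) = 7.9797
prox(-3.4911) = sign(-3.4911)*max(|-3.4911| - 1.07, 0) = -2.4211
prox(x) = [1.8214, -2.4869, 7.9797, -2.4211]
||prox(x)||_1 = 1.8214 + 2.4869 + 7.9797 + 2.4211 = 14.7091


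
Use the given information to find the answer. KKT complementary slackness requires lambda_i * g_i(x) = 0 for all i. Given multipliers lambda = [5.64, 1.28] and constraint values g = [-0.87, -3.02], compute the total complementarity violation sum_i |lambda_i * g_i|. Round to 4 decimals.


KKT complementary slackness check:
lambda_1 * g_1 = 5.64 * -0.87 = -4.9068
lambda_2 * g_2 = 1.28 * -3.02 = -3.8656
Total violation = 4.9068 + 3.8656 = 8.7724


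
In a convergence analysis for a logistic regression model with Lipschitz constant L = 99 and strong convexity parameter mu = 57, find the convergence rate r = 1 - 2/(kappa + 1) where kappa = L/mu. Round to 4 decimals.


Step 1: Compute the condition number.
kappa = L/mu = 99/57 = 1.7368
Step 2: Compute the convergence rate.
r = 1 - 2/(kappa + 1) = 1 - 2*mu/(L + mu) = (L - mu)/(L + mu) = 42/156 = 0.2692


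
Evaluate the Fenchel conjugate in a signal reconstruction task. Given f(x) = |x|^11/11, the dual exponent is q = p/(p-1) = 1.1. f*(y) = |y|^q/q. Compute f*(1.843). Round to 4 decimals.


The conjugate exponent q satisfies 1/p + 1/q = 1.
p = 11, so q = 11/(11 - 1) = 1.1
|y|^q = 1.843^1.1 = 1.9592
f*(1.843) = 1.9592 / 1.1 = 1.7811


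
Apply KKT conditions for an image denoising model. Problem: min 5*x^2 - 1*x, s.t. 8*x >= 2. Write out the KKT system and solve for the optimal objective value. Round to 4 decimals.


Step 1: Try lambda = 0 (constraint inactive).
x_unc = 1/(2*5) = 0.1
Check: 8*0.1 = 0.8 < 2 -- violated!
Step 2: Constraint must be active: 8*x = 2
x* = 2/8 = 0.25
lambda = (2*5*0.25 - 1)/8 = 0.1875
Step 3: Compute optimal value.
f(x*) = 5*0.25^2 - 1*0.25 = 0.0625


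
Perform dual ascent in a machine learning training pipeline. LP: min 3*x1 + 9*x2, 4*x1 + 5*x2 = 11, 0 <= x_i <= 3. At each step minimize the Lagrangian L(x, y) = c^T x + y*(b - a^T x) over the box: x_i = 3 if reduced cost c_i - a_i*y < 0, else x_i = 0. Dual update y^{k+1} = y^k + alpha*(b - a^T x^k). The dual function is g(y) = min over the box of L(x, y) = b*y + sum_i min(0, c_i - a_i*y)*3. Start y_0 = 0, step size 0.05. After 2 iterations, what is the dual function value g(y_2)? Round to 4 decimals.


Dual ascent for LP: min 3*x1 + 9*x2, 4*x1 + 5*x2 = 11, 0 <= x_i <= 3
Step 1: y^k = 0.0, reduced costs: (3.0, 9.0)
  x^k = (0.0, 0.0), subgradient = b - a^T x = 11.0
  y^{k+1} = 0.0 + 0.05*11.0 = 0.55
Step 2: y^k = 0.55, reduced costs: (0.8, 6.25)
  x^k = (0.0, 0.0), subgradient = b - a^T x = 11.0
  y^{k+1} = 0.55 + 0.05*11.0 = 1.1
Dual objective at y_2 = 1.1: reduced costs (-1.4, 3.5), box minimizer x = (3.0, 0.0)
g(y_2) = b*y + (c1 - a1*y)*x1 + (c2 - a2*y)*x2 = 11*1.1 + (-1.4)*3.0 + 3.5*0.0 = 12.1 - 4.2 + 0.0 = 7.9


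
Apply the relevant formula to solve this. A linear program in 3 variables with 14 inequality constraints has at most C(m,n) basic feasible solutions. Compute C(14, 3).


Each vertex corresponds to some choice of n active constraints out of m, so the number of vertices is at most C(m, n) = m! / (n!(m-n)!).
m = 14, n = 3
Numerator: 14 * 13 * 12
Denominator: 3! = 6
C(14, 3) = 364


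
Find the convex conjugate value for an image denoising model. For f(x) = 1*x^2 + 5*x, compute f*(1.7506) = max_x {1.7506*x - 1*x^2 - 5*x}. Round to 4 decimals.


f*(y) = sup_x {y*x - a*x^2 - b*x} = sup_x {(y-b)*x - a*x^2}
FOC: (y - b) - 2a*x = 0 => x* = (y - b)/(2a)
x* = (1.7506 - 5)/(2*1) = -1.6247
f*(1.7506) = (y-b)^2/(4a) = (1.7506 - 5)^2/(4*1)
= 10.5586/4 = 2.6397


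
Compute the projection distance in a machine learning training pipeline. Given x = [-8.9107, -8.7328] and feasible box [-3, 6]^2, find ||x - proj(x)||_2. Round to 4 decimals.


Project each component onto [-3, 6].
clip(-8.9107) = -3.0, clip(-8.7328) = -3.0
Projection = [-3.0, -3.0]
Squared diffs: [34.9364, 32.865]
Distance = sqrt(67.8014) = 8.2342


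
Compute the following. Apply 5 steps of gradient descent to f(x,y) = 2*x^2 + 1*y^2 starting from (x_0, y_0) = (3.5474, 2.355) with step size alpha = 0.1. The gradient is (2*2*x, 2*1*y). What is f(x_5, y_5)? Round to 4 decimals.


Gradient descent on f(x,y) = 2*x^2 + 1*y^2.
Starting point: (3.5474, 2.355), alpha = 0.1
Step 1: grad_x = 2*2*3.5474 = 14.1896, grad_y = 2*1*2.355 = 4.71
  x_1 = 3.5474 - 0.1*14.1896 = 2.1284
  y_1 = 2.355 - 0.1*4.71 = 1.884
Step 2: grad_x = 2*2*2.1284 = 8.5138, grad_y = 2*1*1.884 = 3.768
  x_2 = 2.1284 - 0.1*8.5138 = 1.2771
  y_2 = 1.884 - 0.1*3.768 = 1.5072
Step 3: grad_x = 2*2*1.2771 = 5.1083, grad_y = 2*1*1.5072 = 3.0144
  x_3 = 1.2771 - 0.1*5.1083 = 0.7662
  y_3 = 1.5072 - 0.1*3.0144 = 1.2058
Step 4: grad_x = 2*2*0.7662 = 3.065, grad_y = 2*1*1.2058 = 2.4115
  x_4 = 0.7662 - 0.1*3.065 = 0.4597
  y_4 = 1.2058 - 0.1*2.4115 = 0.9646
Step 5: grad_x = 2*2*0.4597 = 1.839, grad_y = 2*1*0.9646 = 1.9292
  x_5 = 0.4597 - 0.1*1.839 = 0.2758
  y_5 = 0.9646 - 0.1*1.9292 = 0.7717
f(0.2758, 0.7717) = 2*0.2758^2 + 1*0.7717^2 = 0.7477


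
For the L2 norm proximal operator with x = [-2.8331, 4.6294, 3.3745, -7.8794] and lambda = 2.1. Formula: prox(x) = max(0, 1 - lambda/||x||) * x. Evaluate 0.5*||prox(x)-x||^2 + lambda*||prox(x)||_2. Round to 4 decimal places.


Step 1: Compute ||x||.
||x|| = 10.1454
Step 2: Compute scaling factor.
scale = max(0, 1 - 2.1/10.1454) = 0.793
Step 3: prox(x) = [-2.2467, 3.6712, 2.676, -6.2484]
||prox(x)|| = 8.0454
Step 4: Proximal objective.
0.5*||prox-x||^2 = 2.205
lambda*||prox|| = 16.8953
Total = 19.1004


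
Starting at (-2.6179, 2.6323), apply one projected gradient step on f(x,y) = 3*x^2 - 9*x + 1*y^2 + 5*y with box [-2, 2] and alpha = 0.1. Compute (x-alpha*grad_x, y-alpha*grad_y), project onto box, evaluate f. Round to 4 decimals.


Step 1: Compute gradient at (-2.6179, 2.6323).
grad_x = 2*3*-2.6179 - 9 = -24.7074
grad_y = 2*1*2.6323 + 5 = 10.2646
Step 2: Gradient step.
x_raw = -2.6179 - 0.1*-24.7074 = -0.1472
y_raw = 2.6323 - 0.1*10.2646 = 1.6058
Step 3: Project onto [-2, 2].
x_proj = clip(-0.1472) = -0.1472
y_proj = clip(1.6058) = 1.6058
Step 4: Evaluate f.
f(-0.1472, 1.6058) = 11.9973


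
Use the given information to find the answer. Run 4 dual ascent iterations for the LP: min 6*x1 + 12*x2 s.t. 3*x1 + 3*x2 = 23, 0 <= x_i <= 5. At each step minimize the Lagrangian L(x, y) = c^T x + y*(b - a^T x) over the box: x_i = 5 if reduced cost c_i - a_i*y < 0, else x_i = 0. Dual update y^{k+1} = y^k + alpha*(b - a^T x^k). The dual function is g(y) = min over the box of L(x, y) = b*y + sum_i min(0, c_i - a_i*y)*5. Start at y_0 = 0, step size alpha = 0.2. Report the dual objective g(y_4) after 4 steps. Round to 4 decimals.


Dual ascent for LP: min 6*x1 + 12*x2, 3*x1 + 3*x2 = 23, 0 <= x_i <= 5
Step 1: y^k = 0.0, reduced costs: (6.0, 12.0)
  x^k = (0.0, 0.0), subgradient = b - a^T x = 23.0
  y^{k+1} = 0.0 + 0.2*23.0 = 4.6
Step 2: y^k = 4.6, reduced costs: (-7.8, -1.8)
  x^k = (5.0, 5.0), subgradient = b - a^T x = -7.0
  y^{k+1} = 4.6 + 0.2*-7.0 = 3.2
Step 3: y^k = 3.2, reduced costs: (-3.6, 2.4)
  x^k = (5.0, 0.0), subgradient = b - a^T x = 8.0
  y^{k+1} = 3.2 + 0.2*8.0 = 4.8
Step 4: y^k = 4.8, reduced costs: (-8.4, -2.4)
  x^k = (5.0, 5.0), subgradient = b - a^T x = -7.0
  y^{k+1} = 4.8 + 0.2*-7.0 = 3.4
Dual objective at y_4 = 3.4: reduced costs (-4.2, 1.8), box minimizer x = (5.0, 0.0)
g(y_4) = b*y + (c1 - a1*y)*x1 + (c2 - a2*y)*x2 = 23*3.4 + (-4.2)*5.0 + 1.8*0.0 = 78.2 - 21.0 + 0.0 = 57.2


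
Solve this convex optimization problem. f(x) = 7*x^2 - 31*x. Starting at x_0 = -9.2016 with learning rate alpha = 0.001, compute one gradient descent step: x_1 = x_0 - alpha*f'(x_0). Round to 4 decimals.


We compute the gradient at x_0 and apply the update.
f'(x) = 14*x - 31
f'(-9.2016) = 14*-9.2016 - 31 = -159.8224
x_1 = -9.2016 - 0.001*-159.8224 = -9.0418


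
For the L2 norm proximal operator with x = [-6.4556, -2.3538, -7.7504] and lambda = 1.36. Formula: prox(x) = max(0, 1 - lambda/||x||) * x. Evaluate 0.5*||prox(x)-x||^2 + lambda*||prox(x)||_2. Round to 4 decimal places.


Step 1: Compute ||x||.
||x|| = 10.3578
Step 2: Compute scaling factor.
scale = max(0, 1 - 1.36/10.3578) = 0.8687
Step 3: prox(x) = [-5.608, -2.0447, -6.7328]
||prox(x)|| = 8.9978
Step 4: Proximal objective.
0.5*||prox-x||^2 = 0.9248
lambda*||prox|| = 12.237
Total = 13.1618


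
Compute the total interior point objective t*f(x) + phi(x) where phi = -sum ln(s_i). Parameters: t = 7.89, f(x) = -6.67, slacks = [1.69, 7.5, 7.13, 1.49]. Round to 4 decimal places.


Step 1: Compute log-barrier.
ln values: [0.5247, 2.0149, 1.9643, 0.3988]
phi = -(0.5247 + 2.0149 + 1.9643 + 0.3988) = -4.9027
Step 2: Compute augmented objective.
t*f(x) = 7.89*-6.67 = -52.6263
Total = -52.6263 - 4.9027 = -57.529


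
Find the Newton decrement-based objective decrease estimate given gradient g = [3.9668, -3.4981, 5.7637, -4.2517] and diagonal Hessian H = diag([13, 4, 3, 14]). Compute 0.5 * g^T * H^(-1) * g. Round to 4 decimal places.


Step 1: H is diagonal, so H^(-1) * g = [0.3051, -0.8745, 1.9212, -0.3037].
Step 2: g^T H^(-1) g = sum_i g_i^2 / H_ii
  = (3.9668)^2/13 + (-3.4981)^2/4 + (5.7637)^2/3 + (-4.2517)^2/14
  = 1.2104 + 3.0592 + 11.0734 + 1.2912 = 16.6342
Step 3: Objective decrease = 0.5 * g^T H^(-1) g = 8.3171


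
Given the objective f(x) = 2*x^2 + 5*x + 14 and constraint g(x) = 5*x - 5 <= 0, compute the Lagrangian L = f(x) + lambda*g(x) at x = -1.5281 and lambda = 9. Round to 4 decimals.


Step 1: Evaluate f(x).
f(-1.5281) = 2*(-1.5281)^2 + 5*(-1.5281) + 14 = 11.0297
Step 2: Evaluate g(x).
g(-1.5281) = 5*-1.5281 - 5 = -12.6405
Step 3: Compute Lagrangian.
L = 11.0297 + 9*-12.6405 = -102.7348


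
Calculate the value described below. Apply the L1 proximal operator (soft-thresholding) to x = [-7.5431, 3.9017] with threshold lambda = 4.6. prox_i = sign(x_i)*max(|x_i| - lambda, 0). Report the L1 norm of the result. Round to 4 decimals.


Soft-thresholding with lambda = 4.6:
prox(-7.5431) = sign(-7.5431)*max(|-7.5431| - 4.6, 0) = -2.9431
prox(3.9017) = sign(3.9017)*max(|3.9017| - 4.6, 0) = 0.0
prox(x) = [-2.9431, 0.0]
||prox(x)||_1 = 2.9431 + 0.0 = 2.9431


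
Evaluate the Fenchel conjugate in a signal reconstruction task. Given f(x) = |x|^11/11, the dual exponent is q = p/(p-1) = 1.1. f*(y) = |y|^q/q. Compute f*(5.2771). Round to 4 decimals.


The conjugate exponent q satisfies 1/p + 1/q = 1.
p = 11, so q = 11/(11 - 1) = 1.1
|y|^q = 5.2771^1.1 = 6.2321
f*(5.2771) = 6.2321 / 1.1 = 5.6656


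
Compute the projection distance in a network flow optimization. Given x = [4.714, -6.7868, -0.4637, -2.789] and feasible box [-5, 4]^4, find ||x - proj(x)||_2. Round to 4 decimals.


Project each component onto [-5, 4].
clip(4.714) = 4.0, clip(-6.7868) = -5.0, clip(-0.4637) = -0.4637, clip(-2.789) = -2.789
Projection = [4.0, -5.0, -0.4637, -2.789]
Squared diffs: [0.5098, 3.1927, 0.0, 0.0]
Distance = sqrt(3.7025) = 1.9242


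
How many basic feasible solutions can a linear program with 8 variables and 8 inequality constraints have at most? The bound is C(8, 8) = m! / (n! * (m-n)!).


Each vertex corresponds to some choice of n active constraints out of m, so the number of vertices is at most C(m, n) = m! / (n!(m-n)!).
m = 8, n = 8
Numerator: 8 * 7 * 6 * 5 * 4 * 3 * 2 * 1
Denominator: 8! = 40320
C(8, 8) = 1


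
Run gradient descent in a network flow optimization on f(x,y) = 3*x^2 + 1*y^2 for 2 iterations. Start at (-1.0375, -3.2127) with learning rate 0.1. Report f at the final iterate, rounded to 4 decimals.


Gradient descent on f(x,y) = 3*x^2 + 1*y^2.
Starting point: (-1.0375, -3.2127), alpha = 0.1
Step 1: grad_x = 2*3*-1.0375 = -6.225, grad_y = 2*1*-3.2127 = -6.4254
  x_1 = -1.0375 - 0.1*-6.225 = -0.415
  y_1 = -3.2127 - 0.1*-6.4254 = -2.5702
Step 2: grad_x = 2*3*-0.415 = -2.49, grad_y = 2*1*-2.5702 = -5.1403
  x_2 = -0.415 - 0.1*-2.49 = -0.166
  y_2 = -2.5702 - 0.1*-5.1403 = -2.0561
f(-0.166, -2.0561) = 3*(-0.166)^2 + 1*(-2.0561)^2 = 4.3103


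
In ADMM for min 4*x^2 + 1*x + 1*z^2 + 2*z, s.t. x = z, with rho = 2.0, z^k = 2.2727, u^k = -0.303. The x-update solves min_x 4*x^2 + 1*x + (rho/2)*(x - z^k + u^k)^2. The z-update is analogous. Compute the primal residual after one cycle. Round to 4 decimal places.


ADMM iteration with rho = 2.0, z^k = 2.2727, u^k = -0.303
Step 1: x-update.
Minimize 4*x^2 + 1*x + (2.0/2)*(x - 2.2727 - 0.303)^2
FOC: (2*4 + 2.0)*x = -1 + 2.0*(2.2727 + 0.303)
x^{k+1} = 0.4151
Step 2: z-update.
Minimize 1*z^2 + 2*z + (2.0/2)*(0.4151 - z - 0.303)^2
FOC: (2*1 + 2.0)*z = -2 + 2.0*(0.4151 - 0.303)
z^{k+1} = -0.4439
Step 3: u-update.
u^{k+1} = -0.303 + 0.4151 + 0.4439 = 0.5561
Step 4: Primal residual = |0.4151 + 0.4439| = 0.8591


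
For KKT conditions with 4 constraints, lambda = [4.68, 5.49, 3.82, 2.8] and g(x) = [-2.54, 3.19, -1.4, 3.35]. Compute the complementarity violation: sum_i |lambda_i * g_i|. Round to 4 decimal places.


KKT complementary slackness check:
lambda_1 * g_1 = 4.68 * -2.54 = -11.8872
lambda_2 * g_2 = 5.49 * 3.19 = 17.5131
lambda_3 * g_3 = 3.82 * -1.4 = -5.348
lambda_4 * g_4 = 2.8 * 3.35 = 9.38
Total violation = 11.8872 + 17.5131 + 5.348 + 9.38 = 44.1283


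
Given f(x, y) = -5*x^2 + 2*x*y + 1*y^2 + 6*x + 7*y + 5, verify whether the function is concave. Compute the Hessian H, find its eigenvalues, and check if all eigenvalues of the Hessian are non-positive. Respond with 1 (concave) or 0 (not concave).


The Hessian of f(x,y) = -5*x^2 + 2*x*y + 1*y^2 + 6*x + 7*y + 5 is:
H = [[-10, 2], [2, 2]]
Trace = -10 + 2 = -8
Determinant = -10*2 - (2)^2 = -24
Discriminant = (-8)^2 - 4*-24 = 160.0
Eigenvalues: lambda_1 = -10.3246, lambda_2 = 2.3246
The function is not concave.

0


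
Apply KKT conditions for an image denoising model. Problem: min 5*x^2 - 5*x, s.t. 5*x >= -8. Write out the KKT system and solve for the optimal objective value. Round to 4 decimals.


Step 1: Try lambda = 0 (constraint inactive).
Stationarity: 2*5*x - 5 = 0
x* = 5/(2*5) = 0.5
Check constraint: 5*0.5 = 2.5 >= -8 -- satisfied.
Step 2: Compute optimal value.
f(x*) = 5*0.5^2 - 5*0.5 = -1.25


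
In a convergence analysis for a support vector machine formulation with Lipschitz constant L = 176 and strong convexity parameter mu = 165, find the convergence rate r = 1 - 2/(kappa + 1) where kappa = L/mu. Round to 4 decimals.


Step 1: Compute the condition number.
kappa = L/mu = 176/165 = 1.0667
Step 2: Compute the convergence rate.
r = 1 - 2/(kappa + 1) = 1 - 2*mu/(L + mu) = (L - mu)/(L + mu) = 11/341 = 0.0323


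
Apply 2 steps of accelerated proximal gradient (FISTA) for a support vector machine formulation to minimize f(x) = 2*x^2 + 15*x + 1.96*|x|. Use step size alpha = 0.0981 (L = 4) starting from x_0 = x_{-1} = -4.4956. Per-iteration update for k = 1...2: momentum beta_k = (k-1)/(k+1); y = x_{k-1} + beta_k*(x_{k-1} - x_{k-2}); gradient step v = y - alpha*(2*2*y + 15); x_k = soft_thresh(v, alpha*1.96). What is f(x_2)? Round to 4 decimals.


FISTA on f(x) = 2*x^2 + 15*x + 1.96*|x|
L = 4, alpha = 0.0981
Iteration 1: beta = 0.0, y = -4.4956 + 0.0*(-4.4956 + 4.4956) = -4.4956
  grad(y) = -2.9824, v = y - alpha*grad = -4.203
  prox(v) = soft_thresh(-4.203, 0.1923) = -4.0108
Iteration 2: beta = 0.3333, y = -4.0108 + 0.3333*(-4.0108 + 4.4956) = -3.8491
  grad(y) = -0.3965, v = y - alpha*grad = -3.8102
  prox(v) = soft_thresh(-3.8102, 0.1923) = -3.618
f(x_2) = 2*(-3.618)^2 + 15*(-3.618) + 1.96*|-3.618| = -20.9989


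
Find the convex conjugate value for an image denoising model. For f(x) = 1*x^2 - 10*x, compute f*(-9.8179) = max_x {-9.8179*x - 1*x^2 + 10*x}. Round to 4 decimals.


f*(y) = sup_x {y*x - a*x^2 - b*x} = sup_x {(y-b)*x - a*x^2}
FOC: (y - b) - 2a*x = 0 => x* = (y - b)/(2a)
x* = (-9.8179 + 10)/(2*1) = 0.0911
f*(-9.8179) = (y-b)^2/(4a) = (-9.8179 + 10)^2/(4*1)
= 0.0332/4 = 0.0083


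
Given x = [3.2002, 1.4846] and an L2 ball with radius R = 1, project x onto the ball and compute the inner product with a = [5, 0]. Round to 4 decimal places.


Step 1: Compute ||x|| (intermediates to 6 decimals).
||x|| = sqrt(3.2002^2 + 1.4846^2) = 3.527792
Step 2: Project.
Since ||x|| > R, scale = R/||x|| = 1/3.527792 = 0.283463, proj(x) = scale * x
proj(x) = [0.907138, 0.420829]
Step 3: Dot product.
a^T * proj(x) = 5*0.907138 + 0*0.420829 = 4.5357


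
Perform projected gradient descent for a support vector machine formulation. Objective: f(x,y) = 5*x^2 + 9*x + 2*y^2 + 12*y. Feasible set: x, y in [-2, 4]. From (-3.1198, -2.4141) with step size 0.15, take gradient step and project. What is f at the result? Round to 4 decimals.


Step 1: Compute gradient at (-3.1198, -2.4141).
grad_x = 2*5*-3.1198 + 9 = -22.198
grad_y = 2*2*-2.4141 + 12 = 2.3436
Step 2: Gradient step.
x_raw = -3.1198 - 0.15*-22.198 = 0.2099
y_raw = -2.4141 - 0.15*2.3436 = -2.7656
Step 3: Project onto [-2, 4].
x_proj = clip(0.2099) = 0.2099
y_proj = clip(-2.7656) = -2.0
Step 4: Evaluate f.
f(0.2099, -2.0) = -13.8906


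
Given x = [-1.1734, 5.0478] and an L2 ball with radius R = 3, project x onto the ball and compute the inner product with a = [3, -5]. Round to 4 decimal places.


Step 1: Compute ||x|| (intermediates to 6 decimals).
||x|| = sqrt((-1.1734)^2 + 5.0478^2) = 5.182389
Step 2: Project.
Since ||x|| > R, scale = R/||x|| = 3/5.182389 = 0.578884, proj(x) = scale * x
proj(x) = [-0.679262, 2.922091]
Step 3: Dot product.
a^T * proj(x) = 3*(-0.679262) - 5*2.922091 = -16.6482


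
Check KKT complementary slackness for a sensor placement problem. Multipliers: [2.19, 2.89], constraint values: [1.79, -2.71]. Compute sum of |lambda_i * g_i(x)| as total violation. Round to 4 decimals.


KKT complementary slackness check:
lambda_1 * g_1 = 2.19 * 1.79 = 3.9201
lambda_2 * g_2 = 2.89 * -2.71 = -7.8319
Total violation = 3.9201 + 7.8319 = 11.752


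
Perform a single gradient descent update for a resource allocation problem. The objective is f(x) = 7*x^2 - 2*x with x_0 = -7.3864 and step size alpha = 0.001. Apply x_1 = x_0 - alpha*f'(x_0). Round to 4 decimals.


We compute the gradient at x_0 and apply the update.
f'(x) = 14*x - 2
f'(-7.3864) = 14*-7.3864 - 2 = -105.4096
x_1 = -7.3864 - 0.001*-105.4096 = -7.281


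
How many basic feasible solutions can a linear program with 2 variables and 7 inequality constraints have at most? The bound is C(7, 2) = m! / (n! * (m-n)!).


Each vertex corresponds to some choice of n active constraints out of m, so the number of vertices is at most C(m, n) = m! / (n!(m-n)!).
m = 7, n = 2
Numerator: 7 * 6
Denominator: 2! = 2
C(7, 2) = 21


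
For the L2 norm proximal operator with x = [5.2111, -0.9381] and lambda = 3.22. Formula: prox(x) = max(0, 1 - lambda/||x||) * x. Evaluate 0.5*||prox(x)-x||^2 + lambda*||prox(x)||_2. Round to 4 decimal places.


Step 1: Compute ||x||.
||x|| = 5.2949
Step 2: Compute scaling factor.
scale = max(0, 1 - 3.22/5.2949) = 0.3919
Step 3: prox(x) = [2.042, -0.3676]
||prox(x)|| = 2.0749
Step 4: Proximal objective.
0.5*||prox-x||^2 = 5.1842
lambda*||prox|| = 6.6812
Total = 11.8653


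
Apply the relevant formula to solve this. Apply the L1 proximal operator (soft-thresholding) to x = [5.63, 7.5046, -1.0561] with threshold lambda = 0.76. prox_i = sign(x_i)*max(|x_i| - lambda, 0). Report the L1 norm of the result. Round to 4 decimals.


Soft-thresholding with lambda = 0.76:
prox(5.63) = sign(5.63)*max(|5.63| - 0.76, 0) = 4.87
prox(7.5046) = sign(7.5046)*max(|7.5046| - 0.76, 0) = 6.7446
prox(-1.0561) = sign(-1.0561)*max(|-1.0561| - 0.76, 0) = -0.2961
prox(x) = [4.87, 6.7446, -0.2961]
||prox(x)||_1 = 4.87 + 6.7446 + 0.2961 = 11.9107


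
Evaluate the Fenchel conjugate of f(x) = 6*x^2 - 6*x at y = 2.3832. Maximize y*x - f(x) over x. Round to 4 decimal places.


f*(y) = sup_x {y*x - a*x^2 - b*x} = sup_x {(y-b)*x - a*x^2}
FOC: (y - b) - 2a*x = 0 => x* = (y - b)/(2a)
x* = (2.3832 + 6)/(2*6) = 0.6986
f*(2.3832) = (y-b)^2/(4a) = (2.3832 + 6)^2/(4*6)
= 70.278/24 = 2.9283


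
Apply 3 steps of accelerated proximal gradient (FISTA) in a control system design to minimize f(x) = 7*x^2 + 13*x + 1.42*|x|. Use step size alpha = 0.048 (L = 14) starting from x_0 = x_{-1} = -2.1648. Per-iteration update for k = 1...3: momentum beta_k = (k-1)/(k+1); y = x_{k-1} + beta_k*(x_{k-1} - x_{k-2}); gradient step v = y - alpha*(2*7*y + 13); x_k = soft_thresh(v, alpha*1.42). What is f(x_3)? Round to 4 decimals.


FISTA on f(x) = 7*x^2 + 13*x + 1.42*|x|
L = 14, alpha = 0.048
Iteration 1: beta = 0.0, y = -2.1648 + 0.0*(-2.1648 + 2.1648) = -2.1648
  grad(y) = -17.3072, v = y - alpha*grad = -1.3341
  prox(v) = soft_thresh(-1.3341, 0.0682) = -1.2659
Iteration 2: beta = 0.3333, y = -1.2659 + 0.3333*(-1.2659 + 2.1648) = -0.9663
  grad(y) = -0.5276, v = y - alpha*grad = -0.9409
  prox(v) = soft_thresh(-0.9409, 0.0682) = -0.8728
Iteration 3: beta = 0.5, y = -0.8728 + 0.5*(-0.8728 + 1.2659) = -0.6762
  grad(y) = 3.533, v = y - alpha*grad = -0.8458
  prox(v) = soft_thresh(-0.8458, 0.0682) = -0.7776
f(x_3) = 7*(-0.7776)^2 + 13*(-0.7776) + 1.42*|-0.7776| = -4.772
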